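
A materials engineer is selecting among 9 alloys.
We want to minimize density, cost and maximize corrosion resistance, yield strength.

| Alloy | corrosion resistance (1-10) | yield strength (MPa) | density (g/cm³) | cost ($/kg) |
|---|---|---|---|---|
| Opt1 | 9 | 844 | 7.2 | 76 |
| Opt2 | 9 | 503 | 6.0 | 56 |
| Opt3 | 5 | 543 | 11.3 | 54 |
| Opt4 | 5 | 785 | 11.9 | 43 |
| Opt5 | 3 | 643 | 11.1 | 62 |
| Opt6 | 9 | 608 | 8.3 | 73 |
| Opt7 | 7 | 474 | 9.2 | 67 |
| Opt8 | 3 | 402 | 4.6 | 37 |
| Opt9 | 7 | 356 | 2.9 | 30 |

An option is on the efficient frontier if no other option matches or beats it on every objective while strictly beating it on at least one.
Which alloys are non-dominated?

Opt1, Opt2, Opt3, Opt4, Opt5, Opt6, Opt8, Opt9

Opt1: not dominated (best yield strength).
Opt2: not dominated.
Opt3: not dominated.
Opt4: not dominated.
Opt5: not dominated.
Opt6: not dominated.
Opt7: dominated by Opt2 (corrosion resistance 9≥7, yield strength 503≥474, density 6.0≤9.2, cost 56≤67).
Opt8: not dominated.
Opt9: not dominated (best density).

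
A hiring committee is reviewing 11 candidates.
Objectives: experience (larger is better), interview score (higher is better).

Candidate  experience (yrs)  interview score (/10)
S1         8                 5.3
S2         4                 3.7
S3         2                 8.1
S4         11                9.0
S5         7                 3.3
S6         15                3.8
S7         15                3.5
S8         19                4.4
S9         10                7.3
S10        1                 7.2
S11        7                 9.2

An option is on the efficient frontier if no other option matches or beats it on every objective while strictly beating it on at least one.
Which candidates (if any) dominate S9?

S4: experience 11≥10, interview score 9.0≥7.3 — dominates S9.
Others (S1, S2, S3, S5, S6, S7, S8, S10, S11) are each worse than S9 on at least one objective.

S4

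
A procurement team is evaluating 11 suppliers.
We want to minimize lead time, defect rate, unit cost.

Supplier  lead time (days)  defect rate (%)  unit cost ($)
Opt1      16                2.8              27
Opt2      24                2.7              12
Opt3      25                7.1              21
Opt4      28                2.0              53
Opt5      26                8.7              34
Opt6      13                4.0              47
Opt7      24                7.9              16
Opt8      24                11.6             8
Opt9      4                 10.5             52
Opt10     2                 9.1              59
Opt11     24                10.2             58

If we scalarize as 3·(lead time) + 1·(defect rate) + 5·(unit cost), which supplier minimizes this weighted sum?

Opt1: 3·16 + 1·2.8 + 5·27 = 185.8
Opt2: 3·24 + 1·2.7 + 5·12 = 134.7
Opt3: 3·25 + 1·7.1 + 5·21 = 187.1
Opt4: 3·28 + 1·2.0 + 5·53 = 351.0
Opt5: 3·26 + 1·8.7 + 5·34 = 256.7
Opt6: 3·13 + 1·4.0 + 5·47 = 278.0
Opt7: 3·24 + 1·7.9 + 5·16 = 159.9
Opt8: 3·24 + 1·11.6 + 5·8 = 123.6
Opt9: 3·4 + 1·10.5 + 5·52 = 282.5
Opt10: 3·2 + 1·9.1 + 5·59 = 310.1
Opt11: 3·24 + 1·10.2 + 5·58 = 372.2
Lowest: Opt8 at 123.6.

Opt8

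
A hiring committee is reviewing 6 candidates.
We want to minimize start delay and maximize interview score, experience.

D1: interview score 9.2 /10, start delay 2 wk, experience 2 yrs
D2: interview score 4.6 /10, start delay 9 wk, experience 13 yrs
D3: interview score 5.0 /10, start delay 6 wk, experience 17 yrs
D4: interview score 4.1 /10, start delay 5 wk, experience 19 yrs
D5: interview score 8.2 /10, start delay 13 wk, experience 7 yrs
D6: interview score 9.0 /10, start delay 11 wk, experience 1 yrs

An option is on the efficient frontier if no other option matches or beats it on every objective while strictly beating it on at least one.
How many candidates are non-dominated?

D1: not dominated (best interview score).
D2: dominated by D3 (interview score 5.0≥4.6, start delay 6≤9, experience 17≥13).
D3: not dominated.
D4: not dominated (best experience).
D5: not dominated.
D6: dominated by D1 (interview score 9.2≥9.0, start delay 2≤11, experience 2≥1).
Pareto-optimal: D1, D3, D4, D5 → 4.

4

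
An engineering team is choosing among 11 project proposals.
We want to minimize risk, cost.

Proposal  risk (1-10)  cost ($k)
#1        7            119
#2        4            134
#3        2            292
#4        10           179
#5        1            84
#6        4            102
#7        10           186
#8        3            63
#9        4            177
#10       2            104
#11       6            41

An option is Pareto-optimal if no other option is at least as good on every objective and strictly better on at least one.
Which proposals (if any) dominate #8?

#1: worse on risk (7 vs 3).
#2: worse on risk (4 vs 3).
#3: worse on cost (292 vs 63).
#4: worse on risk (10 vs 3).
#5: worse on cost (84 vs 63).
#6: worse on risk (4 vs 3).
#7: worse on risk (10 vs 3).
#9: worse on risk (4 vs 3).
#10: worse on cost (104 vs 63).
#11: worse on risk (6 vs 3).
No option dominates #8.

none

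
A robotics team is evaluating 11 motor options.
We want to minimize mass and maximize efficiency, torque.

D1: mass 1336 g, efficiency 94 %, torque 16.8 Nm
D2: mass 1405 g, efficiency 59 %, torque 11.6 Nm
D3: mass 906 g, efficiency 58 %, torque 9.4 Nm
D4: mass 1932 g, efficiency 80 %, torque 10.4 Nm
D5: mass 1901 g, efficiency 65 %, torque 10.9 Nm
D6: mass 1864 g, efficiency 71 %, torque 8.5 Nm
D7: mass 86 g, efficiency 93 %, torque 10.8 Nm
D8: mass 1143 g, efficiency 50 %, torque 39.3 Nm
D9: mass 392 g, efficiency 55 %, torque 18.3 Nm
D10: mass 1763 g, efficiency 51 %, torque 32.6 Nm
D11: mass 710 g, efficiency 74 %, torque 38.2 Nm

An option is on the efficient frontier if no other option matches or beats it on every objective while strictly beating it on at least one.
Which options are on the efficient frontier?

D1: not dominated (best efficiency).
D2: dominated by D1 (mass 1336≤1405, efficiency 94≥59, torque 16.8≥11.6).
D3: dominated by D7 (mass 86≤906, efficiency 93≥58, torque 10.8≥9.4).
D4: dominated by D1 (mass 1336≤1932, efficiency 94≥80, torque 16.8≥10.4).
D5: dominated by D1 (mass 1336≤1901, efficiency 94≥65, torque 16.8≥10.9).
D6: dominated by D1 (mass 1336≤1864, efficiency 94≥71, torque 16.8≥8.5).
D7: not dominated (best mass).
D8: not dominated (best torque).
D9: not dominated.
D10: dominated by D11 (mass 710≤1763, efficiency 74≥51, torque 38.2≥32.6).
D11: not dominated.

D1, D7, D8, D9, D11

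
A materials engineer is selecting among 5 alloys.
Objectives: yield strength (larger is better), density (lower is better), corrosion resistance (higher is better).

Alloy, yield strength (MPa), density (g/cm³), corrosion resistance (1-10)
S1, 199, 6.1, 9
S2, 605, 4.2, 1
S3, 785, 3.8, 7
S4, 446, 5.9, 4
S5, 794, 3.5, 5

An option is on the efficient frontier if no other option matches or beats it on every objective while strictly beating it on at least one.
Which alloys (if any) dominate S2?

S3, S5

S3: yield strength 785≥605, density 3.8≤4.2, corrosion resistance 7≥1 — dominates S2.
S5: yield strength 794≥605, density 3.5≤4.2, corrosion resistance 5≥1 — dominates S2.
Others (S1, S4) are each worse than S2 on at least one objective.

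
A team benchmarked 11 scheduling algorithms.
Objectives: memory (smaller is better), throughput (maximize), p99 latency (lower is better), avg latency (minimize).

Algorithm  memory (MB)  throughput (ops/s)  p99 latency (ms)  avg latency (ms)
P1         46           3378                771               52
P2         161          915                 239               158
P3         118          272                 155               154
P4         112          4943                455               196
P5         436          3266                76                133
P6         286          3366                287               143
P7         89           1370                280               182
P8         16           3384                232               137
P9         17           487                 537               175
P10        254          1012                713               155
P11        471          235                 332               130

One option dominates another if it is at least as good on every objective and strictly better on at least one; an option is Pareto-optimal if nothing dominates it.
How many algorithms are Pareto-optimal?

6

P1: not dominated (best avg latency).
P2: dominated by P8 (memory 16≤161, throughput 3384≥915, p99 latency 232≤239, avg latency 137≤158).
P3: not dominated.
P4: not dominated (best throughput).
P5: not dominated (best p99 latency).
P6: dominated by P8 (memory 16≤286, throughput 3384≥3366, p99 latency 232≤287, avg latency 137≤143).
P7: dominated by P8 (memory 16≤89, throughput 3384≥1370, p99 latency 232≤280, avg latency 137≤182).
P8: not dominated (best memory).
P9: dominated by P8 (memory 16≤17, throughput 3384≥487, p99 latency 232≤537, avg latency 137≤175).
P10: dominated by P8 (memory 16≤254, throughput 3384≥1012, p99 latency 232≤713, avg latency 137≤155).
P11: not dominated.
Pareto-optimal: P1, P3, P4, P5, P8, P11 → 6.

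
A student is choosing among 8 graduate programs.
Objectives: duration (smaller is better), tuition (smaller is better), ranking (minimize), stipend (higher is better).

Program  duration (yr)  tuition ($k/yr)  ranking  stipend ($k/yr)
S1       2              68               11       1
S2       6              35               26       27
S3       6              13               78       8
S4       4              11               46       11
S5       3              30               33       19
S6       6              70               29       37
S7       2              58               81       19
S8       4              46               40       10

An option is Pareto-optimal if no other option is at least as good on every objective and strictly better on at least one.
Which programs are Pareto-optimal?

S1: not dominated (best ranking).
S2: not dominated.
S3: dominated by S4 (duration 4≤6, tuition 11≤13, ranking 46≤78, stipend 11≥8).
S4: not dominated (best tuition).
S5: not dominated.
S6: not dominated (best stipend).
S7: not dominated.
S8: dominated by S5 (duration 3≤4, tuition 30≤46, ranking 33≤40, stipend 19≥10).

S1, S2, S4, S5, S6, S7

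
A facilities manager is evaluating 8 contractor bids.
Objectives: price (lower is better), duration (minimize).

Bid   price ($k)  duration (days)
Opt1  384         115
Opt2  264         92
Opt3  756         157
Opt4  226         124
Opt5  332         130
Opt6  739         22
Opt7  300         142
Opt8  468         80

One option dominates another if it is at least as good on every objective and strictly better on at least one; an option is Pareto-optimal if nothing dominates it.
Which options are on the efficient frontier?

Opt2, Opt4, Opt6, Opt8

Opt1: dominated by Opt2 (price 264≤384, duration 92≤115).
Opt2: not dominated.
Opt3: dominated by Opt1 (price 384≤756, duration 115≤157).
Opt4: not dominated (best price).
Opt5: dominated by Opt2 (price 264≤332, duration 92≤130).
Opt6: not dominated (best duration).
Opt7: dominated by Opt2 (price 264≤300, duration 92≤142).
Opt8: not dominated.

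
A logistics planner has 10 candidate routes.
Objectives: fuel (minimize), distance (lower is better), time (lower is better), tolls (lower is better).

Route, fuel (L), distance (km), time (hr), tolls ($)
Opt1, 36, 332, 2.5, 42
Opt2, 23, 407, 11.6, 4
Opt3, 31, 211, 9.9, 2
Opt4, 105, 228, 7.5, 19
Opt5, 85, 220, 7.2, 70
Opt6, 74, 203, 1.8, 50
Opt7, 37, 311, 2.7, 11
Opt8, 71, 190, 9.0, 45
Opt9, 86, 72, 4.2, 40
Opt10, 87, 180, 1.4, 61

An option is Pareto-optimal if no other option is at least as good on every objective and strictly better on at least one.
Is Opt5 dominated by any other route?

Opt6 vs Opt5: fuel 74≤85, distance 203≤220, time 1.8≤7.2, tolls 50≤70 — Opt6 is at least as good on every objective and strictly better on at least one, so Opt6 dominates Opt5.

Yes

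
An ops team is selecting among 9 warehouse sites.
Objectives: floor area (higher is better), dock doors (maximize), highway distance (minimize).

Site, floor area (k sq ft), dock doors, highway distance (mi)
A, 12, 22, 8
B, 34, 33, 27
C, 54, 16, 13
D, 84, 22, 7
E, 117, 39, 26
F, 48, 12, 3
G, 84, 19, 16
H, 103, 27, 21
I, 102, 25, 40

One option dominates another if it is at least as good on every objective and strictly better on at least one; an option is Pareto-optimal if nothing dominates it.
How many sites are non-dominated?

4

A: dominated by D (floor area 84≥12, dock doors 22≥22, highway distance 7≤8).
B: dominated by E (floor area 117≥34, dock doors 39≥33, highway distance 26≤27).
C: dominated by D (floor area 84≥54, dock doors 22≥16, highway distance 7≤13).
D: not dominated.
E: not dominated (best floor area).
F: not dominated (best highway distance).
G: dominated by D (floor area 84≥84, dock doors 22≥19, highway distance 7≤16).
H: not dominated.
I: dominated by E (floor area 117≥102, dock doors 39≥25, highway distance 26≤40).
Pareto-optimal: D, E, F, H → 4.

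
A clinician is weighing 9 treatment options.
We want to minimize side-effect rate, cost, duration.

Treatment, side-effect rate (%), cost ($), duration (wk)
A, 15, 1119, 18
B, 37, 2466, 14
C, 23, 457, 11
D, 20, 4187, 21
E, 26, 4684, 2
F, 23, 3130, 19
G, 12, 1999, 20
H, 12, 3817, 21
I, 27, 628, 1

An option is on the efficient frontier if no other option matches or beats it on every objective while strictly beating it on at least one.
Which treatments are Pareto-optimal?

A, C, E, G, I

A: not dominated.
B: dominated by C (side-effect rate 23≤37, cost 457≤2466, duration 11≤14).
C: not dominated (best cost).
D: dominated by A (side-effect rate 15≤20, cost 1119≤4187, duration 18≤21).
E: not dominated.
F: dominated by A (side-effect rate 15≤23, cost 1119≤3130, duration 18≤19).
G: not dominated.
H: dominated by G (side-effect rate 12≤12, cost 1999≤3817, duration 20≤21).
I: not dominated (best duration).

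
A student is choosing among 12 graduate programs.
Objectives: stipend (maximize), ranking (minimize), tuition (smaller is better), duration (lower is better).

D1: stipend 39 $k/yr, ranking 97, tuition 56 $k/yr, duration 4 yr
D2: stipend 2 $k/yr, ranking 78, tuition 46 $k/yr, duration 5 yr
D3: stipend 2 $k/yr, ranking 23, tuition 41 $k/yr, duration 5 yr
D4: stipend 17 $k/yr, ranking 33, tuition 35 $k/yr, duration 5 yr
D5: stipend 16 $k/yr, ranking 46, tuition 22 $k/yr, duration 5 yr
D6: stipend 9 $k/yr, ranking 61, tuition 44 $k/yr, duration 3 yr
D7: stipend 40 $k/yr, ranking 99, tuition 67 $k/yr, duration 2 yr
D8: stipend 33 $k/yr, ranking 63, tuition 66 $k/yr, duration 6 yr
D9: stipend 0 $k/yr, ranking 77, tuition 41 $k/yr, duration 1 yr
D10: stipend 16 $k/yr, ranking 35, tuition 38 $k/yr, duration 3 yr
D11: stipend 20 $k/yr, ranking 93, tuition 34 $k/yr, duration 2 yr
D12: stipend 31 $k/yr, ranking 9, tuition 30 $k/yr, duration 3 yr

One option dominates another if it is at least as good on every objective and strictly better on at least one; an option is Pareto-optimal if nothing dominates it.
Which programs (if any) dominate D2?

D3: stipend 2≥2, ranking 23≤78, tuition 41≤46, duration 5≤5 — dominates D2.
D4: stipend 17≥2, ranking 33≤78, tuition 35≤46, duration 5≤5 — dominates D2.
D5: stipend 16≥2, ranking 46≤78, tuition 22≤46, duration 5≤5 — dominates D2.
D6: stipend 9≥2, ranking 61≤78, tuition 44≤46, duration 3≤5 — dominates D2.
D10: stipend 16≥2, ranking 35≤78, tuition 38≤46, duration 3≤5 — dominates D2.
D12: stipend 31≥2, ranking 9≤78, tuition 30≤46, duration 3≤5 — dominates D2.
Others (D1, D7, D8, D9, D11) are each worse than D2 on at least one objective.

D3, D4, D5, D6, D10, D12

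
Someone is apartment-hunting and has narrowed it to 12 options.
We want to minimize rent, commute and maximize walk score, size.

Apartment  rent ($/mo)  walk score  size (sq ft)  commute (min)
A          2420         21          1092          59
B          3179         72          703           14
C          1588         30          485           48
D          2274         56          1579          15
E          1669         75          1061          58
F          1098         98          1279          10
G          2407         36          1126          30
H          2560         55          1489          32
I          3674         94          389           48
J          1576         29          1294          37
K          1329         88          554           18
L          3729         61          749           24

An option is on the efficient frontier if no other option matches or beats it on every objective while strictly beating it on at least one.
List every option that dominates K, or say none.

F: rent 1098≤1329, walk score 98≥88, size 1279≥554, commute 10≤18 — dominates K.
Others (A, B, C, D, E, G, H, I, J, L) are each worse than K on at least one objective.

F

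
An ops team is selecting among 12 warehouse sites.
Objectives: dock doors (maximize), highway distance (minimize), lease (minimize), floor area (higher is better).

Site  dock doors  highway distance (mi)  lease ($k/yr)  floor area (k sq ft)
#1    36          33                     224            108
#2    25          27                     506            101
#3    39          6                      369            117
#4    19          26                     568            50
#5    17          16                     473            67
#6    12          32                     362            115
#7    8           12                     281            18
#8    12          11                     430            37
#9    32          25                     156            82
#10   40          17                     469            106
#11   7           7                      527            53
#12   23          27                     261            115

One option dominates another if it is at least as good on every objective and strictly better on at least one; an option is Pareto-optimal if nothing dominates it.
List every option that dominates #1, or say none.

none

#2: worse on dock doors (25 vs 36).
#3: worse on lease (369 vs 224).
#4: worse on dock doors (19 vs 36).
#5: worse on dock doors (17 vs 36).
#6: worse on dock doors (12 vs 36).
#7: worse on dock doors (8 vs 36).
#8: worse on dock doors (12 vs 36).
#9: worse on dock doors (32 vs 36).
#10: worse on lease (469 vs 224).
#11: worse on dock doors (7 vs 36).
#12: worse on dock doors (23 vs 36).
No option dominates #1.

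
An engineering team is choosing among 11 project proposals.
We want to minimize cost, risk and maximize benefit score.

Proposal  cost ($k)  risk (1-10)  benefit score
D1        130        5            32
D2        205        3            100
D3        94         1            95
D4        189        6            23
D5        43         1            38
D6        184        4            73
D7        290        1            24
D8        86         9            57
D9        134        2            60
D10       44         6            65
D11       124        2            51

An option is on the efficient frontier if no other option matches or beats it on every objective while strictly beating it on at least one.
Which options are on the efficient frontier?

D1: dominated by D3 (cost 94≤130, risk 1≤5, benefit score 95≥32).
D2: not dominated (best benefit score).
D3: not dominated.
D4: dominated by D1 (cost 130≤189, risk 5≤6, benefit score 32≥23).
D5: not dominated (best cost).
D6: dominated by D3 (cost 94≤184, risk 1≤4, benefit score 95≥73).
D7: dominated by D3 (cost 94≤290, risk 1≤1, benefit score 95≥24).
D8: dominated by D10 (cost 44≤86, risk 6≤9, benefit score 65≥57).
D9: dominated by D3 (cost 94≤134, risk 1≤2, benefit score 95≥60).
D10: not dominated.
D11: dominated by D3 (cost 94≤124, risk 1≤2, benefit score 95≥51).

D2, D3, D5, D10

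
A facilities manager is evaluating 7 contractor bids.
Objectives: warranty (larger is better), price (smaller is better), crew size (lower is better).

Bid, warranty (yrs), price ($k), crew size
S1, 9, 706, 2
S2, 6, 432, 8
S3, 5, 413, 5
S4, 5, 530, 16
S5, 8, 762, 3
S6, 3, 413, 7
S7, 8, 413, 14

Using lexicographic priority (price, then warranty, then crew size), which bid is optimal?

First minimize price: best is 413, kept {S3, S6, S7}.
Then maximize warranty: best is 8, kept {S7}.

S7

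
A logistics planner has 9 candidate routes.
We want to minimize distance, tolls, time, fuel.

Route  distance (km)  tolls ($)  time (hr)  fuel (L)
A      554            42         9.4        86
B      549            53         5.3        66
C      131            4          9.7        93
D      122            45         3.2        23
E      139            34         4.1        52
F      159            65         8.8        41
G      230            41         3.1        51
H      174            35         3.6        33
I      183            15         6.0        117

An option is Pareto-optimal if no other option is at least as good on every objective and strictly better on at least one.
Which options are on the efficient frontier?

A: dominated by E (distance 139≤554, tolls 34≤42, time 4.1≤9.4, fuel 52≤86).
B: dominated by D (distance 122≤549, tolls 45≤53, time 3.2≤5.3, fuel 23≤66).
C: not dominated (best tolls).
D: not dominated (best distance).
E: not dominated.
F: dominated by D (distance 122≤159, tolls 45≤65, time 3.2≤8.8, fuel 23≤41).
G: not dominated (best time).
H: not dominated.
I: not dominated.

C, D, E, G, H, I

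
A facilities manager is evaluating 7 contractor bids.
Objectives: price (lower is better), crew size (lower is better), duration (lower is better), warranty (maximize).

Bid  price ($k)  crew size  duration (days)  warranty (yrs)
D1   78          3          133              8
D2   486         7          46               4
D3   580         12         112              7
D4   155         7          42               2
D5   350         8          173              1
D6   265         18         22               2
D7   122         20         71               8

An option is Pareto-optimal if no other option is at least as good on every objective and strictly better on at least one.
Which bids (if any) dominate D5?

D1, D4

D1: price 78≤350, crew size 3≤8, duration 133≤173, warranty 8≥1 — dominates D5.
D4: price 155≤350, crew size 7≤8, duration 42≤173, warranty 2≥1 — dominates D5.
Others (D2, D3, D6, D7) are each worse than D5 on at least one objective.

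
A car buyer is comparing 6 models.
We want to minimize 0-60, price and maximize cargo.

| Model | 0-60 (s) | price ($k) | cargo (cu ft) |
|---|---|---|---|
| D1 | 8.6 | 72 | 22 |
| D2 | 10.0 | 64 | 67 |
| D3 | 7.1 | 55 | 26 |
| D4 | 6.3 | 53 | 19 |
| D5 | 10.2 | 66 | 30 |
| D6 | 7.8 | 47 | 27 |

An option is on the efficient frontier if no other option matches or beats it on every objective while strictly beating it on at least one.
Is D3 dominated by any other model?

D1: worse on 0-60 (8.6 vs 7.1).
D2: worse on 0-60 (10.0 vs 7.1).
D4: worse on cargo (19 vs 26).
D5: worse on 0-60 (10.2 vs 7.1).
D6: worse on 0-60 (7.8 vs 7.1).
No option is at least as good as D3 on every objective and strictly better on one.

No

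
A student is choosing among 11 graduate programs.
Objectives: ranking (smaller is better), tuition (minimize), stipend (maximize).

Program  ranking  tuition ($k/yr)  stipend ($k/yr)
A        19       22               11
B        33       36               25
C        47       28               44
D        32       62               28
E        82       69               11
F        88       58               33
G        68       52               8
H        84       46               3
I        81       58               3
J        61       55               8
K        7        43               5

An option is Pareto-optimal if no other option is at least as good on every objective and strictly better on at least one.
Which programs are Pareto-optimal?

A, B, C, D, K

A: not dominated (best tuition).
B: not dominated.
C: not dominated (best stipend).
D: not dominated.
E: dominated by A (ranking 19≤82, tuition 22≤69, stipend 11≥11).
F: dominated by C (ranking 47≤88, tuition 28≤58, stipend 44≥33).
G: dominated by A (ranking 19≤68, tuition 22≤52, stipend 11≥8).
H: dominated by A (ranking 19≤84, tuition 22≤46, stipend 11≥3).
I: dominated by A (ranking 19≤81, tuition 22≤58, stipend 11≥3).
J: dominated by A (ranking 19≤61, tuition 22≤55, stipend 11≥8).
K: not dominated (best ranking).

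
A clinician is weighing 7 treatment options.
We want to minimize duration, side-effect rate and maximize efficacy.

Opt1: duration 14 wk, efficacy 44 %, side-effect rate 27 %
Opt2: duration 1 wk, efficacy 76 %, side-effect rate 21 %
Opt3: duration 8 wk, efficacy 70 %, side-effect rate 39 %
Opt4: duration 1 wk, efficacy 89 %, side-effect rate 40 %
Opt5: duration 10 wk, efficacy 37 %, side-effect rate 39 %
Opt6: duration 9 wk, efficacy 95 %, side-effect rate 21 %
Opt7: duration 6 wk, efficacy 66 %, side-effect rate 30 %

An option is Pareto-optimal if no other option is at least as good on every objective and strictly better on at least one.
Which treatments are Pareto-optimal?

Opt1: dominated by Opt2 (duration 1≤14, efficacy 76≥44, side-effect rate 21≤27).
Opt2: not dominated.
Opt3: dominated by Opt2 (duration 1≤8, efficacy 76≥70, side-effect rate 21≤39).
Opt4: not dominated.
Opt5: dominated by Opt2 (duration 1≤10, efficacy 76≥37, side-effect rate 21≤39).
Opt6: not dominated (best efficacy).
Opt7: dominated by Opt2 (duration 1≤6, efficacy 76≥66, side-effect rate 21≤30).

Opt2, Opt4, Opt6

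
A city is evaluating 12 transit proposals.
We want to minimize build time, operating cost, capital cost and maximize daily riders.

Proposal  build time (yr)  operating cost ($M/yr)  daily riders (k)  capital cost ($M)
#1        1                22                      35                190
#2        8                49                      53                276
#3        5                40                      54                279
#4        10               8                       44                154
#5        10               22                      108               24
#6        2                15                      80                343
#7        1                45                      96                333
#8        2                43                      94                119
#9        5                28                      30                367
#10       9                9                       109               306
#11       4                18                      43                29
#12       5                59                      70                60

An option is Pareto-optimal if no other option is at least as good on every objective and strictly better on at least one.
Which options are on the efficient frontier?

#1: not dominated.
#2: dominated by #8 (build time 2≤8, operating cost 43≤49, daily riders 94≥53, capital cost 119≤276).
#3: not dominated.
#4: not dominated (best operating cost).
#5: not dominated (best capital cost).
#6: not dominated.
#7: not dominated.
#8: not dominated.
#9: dominated by #1 (build time 1≤5, operating cost 22≤28, daily riders 35≥30, capital cost 190≤367).
#10: not dominated (best daily riders).
#11: not dominated.
#12: not dominated.

#1, #3, #4, #5, #6, #7, #8, #10, #11, #12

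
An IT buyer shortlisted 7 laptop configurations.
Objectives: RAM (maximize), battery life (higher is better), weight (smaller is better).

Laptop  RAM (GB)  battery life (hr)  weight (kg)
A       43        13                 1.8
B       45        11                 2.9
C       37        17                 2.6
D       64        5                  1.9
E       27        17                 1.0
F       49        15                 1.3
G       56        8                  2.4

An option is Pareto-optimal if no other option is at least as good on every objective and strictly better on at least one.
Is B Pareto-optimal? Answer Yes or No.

No

F vs B: RAM 49≥45, battery life 15≥11, weight 1.3≤2.9 — F is at least as good on every objective and strictly better on at least one, so F dominates B.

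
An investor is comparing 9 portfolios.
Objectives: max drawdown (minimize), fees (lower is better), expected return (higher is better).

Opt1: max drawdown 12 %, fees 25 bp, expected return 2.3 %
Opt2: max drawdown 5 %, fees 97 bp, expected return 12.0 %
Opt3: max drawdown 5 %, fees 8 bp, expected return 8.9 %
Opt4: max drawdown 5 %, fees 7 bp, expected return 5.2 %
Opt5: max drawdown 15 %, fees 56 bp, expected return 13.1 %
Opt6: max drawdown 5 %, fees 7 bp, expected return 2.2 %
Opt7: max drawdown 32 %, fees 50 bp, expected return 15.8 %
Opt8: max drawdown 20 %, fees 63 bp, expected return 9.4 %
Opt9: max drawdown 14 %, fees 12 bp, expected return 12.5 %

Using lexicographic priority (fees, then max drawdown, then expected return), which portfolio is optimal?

Opt4

First minimize fees: best is 7, kept {Opt4, Opt6}.
Then minimize max drawdown: best is 5, kept {Opt4, Opt6}.
Then maximize expected return: best is 5.2, kept {Opt4}.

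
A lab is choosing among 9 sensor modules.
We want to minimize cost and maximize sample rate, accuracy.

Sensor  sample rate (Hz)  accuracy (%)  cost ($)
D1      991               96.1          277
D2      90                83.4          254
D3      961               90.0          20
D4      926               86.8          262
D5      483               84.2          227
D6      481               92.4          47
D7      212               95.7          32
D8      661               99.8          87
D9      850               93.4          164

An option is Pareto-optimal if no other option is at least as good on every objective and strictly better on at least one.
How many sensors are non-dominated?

D1: not dominated (best sample rate).
D2: dominated by D3 (sample rate 961≥90, accuracy 90.0≥83.4, cost 20≤254).
D3: not dominated (best cost).
D4: dominated by D3 (sample rate 961≥926, accuracy 90.0≥86.8, cost 20≤262).
D5: dominated by D3 (sample rate 961≥483, accuracy 90.0≥84.2, cost 20≤227).
D6: not dominated.
D7: not dominated.
D8: not dominated (best accuracy).
D9: not dominated.
Pareto-optimal: D1, D3, D6, D7, D8, D9 → 6.

6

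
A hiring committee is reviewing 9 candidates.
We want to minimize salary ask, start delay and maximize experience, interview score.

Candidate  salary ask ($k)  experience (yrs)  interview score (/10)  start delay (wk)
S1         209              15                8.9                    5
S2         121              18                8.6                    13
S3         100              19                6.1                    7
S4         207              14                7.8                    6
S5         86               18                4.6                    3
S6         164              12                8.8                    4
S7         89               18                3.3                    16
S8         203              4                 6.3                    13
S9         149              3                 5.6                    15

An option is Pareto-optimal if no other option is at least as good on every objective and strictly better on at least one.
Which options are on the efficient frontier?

S1, S2, S3, S4, S5, S6

S1: not dominated (best interview score).
S2: not dominated.
S3: not dominated (best experience).
S4: not dominated.
S5: not dominated (best salary ask).
S6: not dominated.
S7: dominated by S5 (salary ask 86≤89, experience 18≥18, interview score 4.6≥3.3, start delay 3≤16).
S8: dominated by S2 (salary ask 121≤203, experience 18≥4, interview score 8.6≥6.3, start delay 13≤13).
S9: dominated by S2 (salary ask 121≤149, experience 18≥3, interview score 8.6≥5.6, start delay 13≤15).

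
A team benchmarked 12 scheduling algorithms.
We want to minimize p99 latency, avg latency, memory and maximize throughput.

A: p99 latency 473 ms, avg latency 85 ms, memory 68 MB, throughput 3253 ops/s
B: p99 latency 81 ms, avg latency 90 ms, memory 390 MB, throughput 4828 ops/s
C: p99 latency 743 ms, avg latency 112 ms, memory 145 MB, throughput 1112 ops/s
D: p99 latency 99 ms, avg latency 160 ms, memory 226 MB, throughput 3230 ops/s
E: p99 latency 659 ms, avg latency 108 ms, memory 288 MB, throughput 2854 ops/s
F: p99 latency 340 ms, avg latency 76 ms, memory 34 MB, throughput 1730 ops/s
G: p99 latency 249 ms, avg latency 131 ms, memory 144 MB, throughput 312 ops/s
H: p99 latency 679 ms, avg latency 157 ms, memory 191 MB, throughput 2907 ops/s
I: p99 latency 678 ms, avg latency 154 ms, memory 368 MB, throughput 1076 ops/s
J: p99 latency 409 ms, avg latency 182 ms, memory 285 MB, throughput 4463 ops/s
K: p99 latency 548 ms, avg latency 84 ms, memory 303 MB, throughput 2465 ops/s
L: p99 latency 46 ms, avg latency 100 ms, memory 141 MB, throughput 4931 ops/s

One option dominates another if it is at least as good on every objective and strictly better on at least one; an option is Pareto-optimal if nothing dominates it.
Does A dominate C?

Yes

A vs C: p99 latency 473≤743, avg latency 85≤112, memory 68≤145, throughput 3253≥1112 — A is at least as good on every objective with at least one strict improvement.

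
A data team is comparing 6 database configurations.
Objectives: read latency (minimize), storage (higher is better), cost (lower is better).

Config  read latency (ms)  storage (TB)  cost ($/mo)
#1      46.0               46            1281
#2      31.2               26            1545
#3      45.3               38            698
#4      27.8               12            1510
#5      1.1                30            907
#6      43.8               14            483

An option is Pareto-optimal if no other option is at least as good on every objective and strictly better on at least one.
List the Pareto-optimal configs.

#1, #3, #5, #6

#1: not dominated (best storage).
#2: dominated by #5 (read latency 1.1≤31.2, storage 30≥26, cost 907≤1545).
#3: not dominated.
#4: dominated by #5 (read latency 1.1≤27.8, storage 30≥12, cost 907≤1510).
#5: not dominated (best read latency).
#6: not dominated (best cost).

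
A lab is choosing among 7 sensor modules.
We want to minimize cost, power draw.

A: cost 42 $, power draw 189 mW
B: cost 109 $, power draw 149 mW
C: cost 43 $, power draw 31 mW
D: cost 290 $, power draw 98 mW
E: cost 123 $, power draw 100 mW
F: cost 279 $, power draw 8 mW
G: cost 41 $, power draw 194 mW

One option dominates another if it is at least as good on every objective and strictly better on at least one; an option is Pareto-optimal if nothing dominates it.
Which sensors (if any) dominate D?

C: cost 43≤290, power draw 31≤98 — dominates D.
F: cost 279≤290, power draw 8≤98 — dominates D.
Others (A, B, E, G) are each worse than D on at least one objective.

C, F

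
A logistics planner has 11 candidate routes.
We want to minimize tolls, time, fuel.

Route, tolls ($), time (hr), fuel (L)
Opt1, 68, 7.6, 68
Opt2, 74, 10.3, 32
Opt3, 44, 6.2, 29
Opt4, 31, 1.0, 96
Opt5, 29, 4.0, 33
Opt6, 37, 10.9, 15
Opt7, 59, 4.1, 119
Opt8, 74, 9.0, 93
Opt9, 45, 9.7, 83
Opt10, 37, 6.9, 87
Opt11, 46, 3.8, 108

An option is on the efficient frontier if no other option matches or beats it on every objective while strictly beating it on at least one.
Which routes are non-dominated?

Opt3, Opt4, Opt5, Opt6

Opt1: dominated by Opt3 (tolls 44≤68, time 6.2≤7.6, fuel 29≤68).
Opt2: dominated by Opt3 (tolls 44≤74, time 6.2≤10.3, fuel 29≤32).
Opt3: not dominated.
Opt4: not dominated (best time).
Opt5: not dominated (best tolls).
Opt6: not dominated (best fuel).
Opt7: dominated by Opt4 (tolls 31≤59, time 1.0≤4.1, fuel 96≤119).
Opt8: dominated by Opt1 (tolls 68≤74, time 7.6≤9.0, fuel 68≤93).
Opt9: dominated by Opt3 (tolls 44≤45, time 6.2≤9.7, fuel 29≤83).
Opt10: dominated by Opt5 (tolls 29≤37, time 4.0≤6.9, fuel 33≤87).
Opt11: dominated by Opt4 (tolls 31≤46, time 1.0≤3.8, fuel 96≤108).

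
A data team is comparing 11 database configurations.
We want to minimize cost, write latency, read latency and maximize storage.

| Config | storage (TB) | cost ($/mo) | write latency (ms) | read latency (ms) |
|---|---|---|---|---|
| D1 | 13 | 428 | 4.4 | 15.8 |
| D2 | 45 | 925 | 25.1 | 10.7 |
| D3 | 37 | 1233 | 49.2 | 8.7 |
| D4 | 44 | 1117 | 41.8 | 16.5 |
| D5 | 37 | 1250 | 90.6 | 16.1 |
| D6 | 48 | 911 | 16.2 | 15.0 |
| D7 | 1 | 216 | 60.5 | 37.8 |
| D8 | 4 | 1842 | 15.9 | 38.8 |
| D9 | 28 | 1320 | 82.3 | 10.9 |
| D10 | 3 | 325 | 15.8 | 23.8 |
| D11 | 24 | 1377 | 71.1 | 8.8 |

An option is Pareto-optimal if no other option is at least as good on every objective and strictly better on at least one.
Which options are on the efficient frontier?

D1: not dominated (best write latency).
D2: not dominated.
D3: not dominated (best read latency).
D4: dominated by D2 (storage 45≥44, cost 925≤1117, write latency 25.1≤41.8, read latency 10.7≤16.5).
D5: dominated by D2 (storage 45≥37, cost 925≤1250, write latency 25.1≤90.6, read latency 10.7≤16.1).
D6: not dominated (best storage).
D7: not dominated (best cost).
D8: dominated by D1 (storage 13≥4, cost 428≤1842, write latency 4.4≤15.9, read latency 15.8≤38.8).
D9: dominated by D2 (storage 45≥28, cost 925≤1320, write latency 25.1≤82.3, read latency 10.7≤10.9).
D10: not dominated.
D11: dominated by D3 (storage 37≥24, cost 1233≤1377, write latency 49.2≤71.1, read latency 8.7≤8.8).

D1, D2, D3, D6, D7, D10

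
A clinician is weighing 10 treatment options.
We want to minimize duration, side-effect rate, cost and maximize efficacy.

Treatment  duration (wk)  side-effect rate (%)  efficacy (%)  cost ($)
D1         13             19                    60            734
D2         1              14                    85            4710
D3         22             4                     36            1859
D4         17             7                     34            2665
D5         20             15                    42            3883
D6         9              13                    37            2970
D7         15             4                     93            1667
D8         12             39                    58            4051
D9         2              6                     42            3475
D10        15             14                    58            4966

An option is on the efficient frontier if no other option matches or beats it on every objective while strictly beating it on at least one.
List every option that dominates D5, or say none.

D7: duration 15≤20, side-effect rate 4≤15, efficacy 93≥42, cost 1667≤3883 — dominates D5.
D9: duration 2≤20, side-effect rate 6≤15, efficacy 42≥42, cost 3475≤3883 — dominates D5.
Others (D1, D2, D3, D4, D6, D8, D10) are each worse than D5 on at least one objective.

D7, D9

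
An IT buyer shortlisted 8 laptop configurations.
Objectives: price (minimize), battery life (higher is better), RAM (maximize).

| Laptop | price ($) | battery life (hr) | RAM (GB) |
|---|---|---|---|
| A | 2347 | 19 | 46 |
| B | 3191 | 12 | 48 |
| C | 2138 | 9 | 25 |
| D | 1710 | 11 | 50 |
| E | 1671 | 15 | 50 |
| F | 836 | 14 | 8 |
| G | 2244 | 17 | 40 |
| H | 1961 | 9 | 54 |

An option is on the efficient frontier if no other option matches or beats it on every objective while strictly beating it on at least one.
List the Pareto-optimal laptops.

A, E, F, G, H

A: not dominated (best battery life).
B: dominated by E (price 1671≤3191, battery life 15≥12, RAM 50≥48).
C: dominated by D (price 1710≤2138, battery life 11≥9, RAM 50≥25).
D: dominated by E (price 1671≤1710, battery life 15≥11, RAM 50≥50).
E: not dominated.
F: not dominated (best price).
G: not dominated.
H: not dominated (best RAM).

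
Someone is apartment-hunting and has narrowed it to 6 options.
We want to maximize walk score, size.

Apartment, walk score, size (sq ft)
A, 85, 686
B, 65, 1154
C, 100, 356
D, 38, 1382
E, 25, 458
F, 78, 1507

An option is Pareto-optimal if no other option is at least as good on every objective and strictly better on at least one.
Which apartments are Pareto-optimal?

A: not dominated.
B: dominated by F (walk score 78≥65, size 1507≥1154).
C: not dominated (best walk score).
D: dominated by F (walk score 78≥38, size 1507≥1382).
E: dominated by A (walk score 85≥25, size 686≥458).
F: not dominated (best size).

A, C, F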